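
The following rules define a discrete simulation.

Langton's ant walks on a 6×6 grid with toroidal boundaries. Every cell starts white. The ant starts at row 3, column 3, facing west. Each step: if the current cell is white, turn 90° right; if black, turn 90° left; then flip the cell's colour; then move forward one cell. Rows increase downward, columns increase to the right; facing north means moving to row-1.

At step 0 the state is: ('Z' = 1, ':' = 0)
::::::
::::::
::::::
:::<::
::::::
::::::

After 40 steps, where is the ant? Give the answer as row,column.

[0] ::::::
::::::
::::::
:::<::
::::::
::::::
[1] ::::::
::::::
:::^::
:::Z::
::::::
::::::
[2] ::::::
::::::
:::Z>:
:::Z::
::::::
::::::
[3] ::::::
::::::
:::ZZ:
:::Zv:
::::::
::::::
[4] ::::::
::::::
:::ZZ:
:::<Z:
::::::
::::::
[5] ::::::
::::::
:::ZZ:
::::Z:
:::v::
::::::
[6] ::::::
::::::
:::ZZ:
::::Z:
::<Z::
::::::
[7] ::::::
::::::
:::ZZ:
::^:Z:
::ZZ::
::::::
[8] ::::::
::::::
:::ZZ:
::Z>Z:
::ZZ::
::::::
[9] ::::::
::::::
:::ZZ:
::ZZZ:
::Zv::
::::::
[10] ::::::
::::::
:::ZZ:
::ZZZ:
::Z:>:
::::::
[11] ::::::
::::::
:::ZZ:
::ZZZ:
::Z:Z:
::::v:
[12] ::::::
::::::
:::ZZ:
::ZZZ:
::Z:Z:
:::<Z:
[13] ::::::
::::::
:::ZZ:
::ZZZ:
::Z^Z:
:::ZZ:
[14] ::::::
::::::
:::ZZ:
::ZZZ:
::ZZ>:
:::ZZ:
[15] ::::::
::::::
:::ZZ:
::ZZ^:
::ZZ::
:::ZZ:
[16] ::::::
::::::
:::ZZ:
::Z<::
::ZZ::
:::ZZ:
[17] ::::::
::::::
:::ZZ:
::Z:::
::Zv::
:::ZZ:
[18] ::::::
::::::
:::ZZ:
::Z:::
::Z:>:
:::ZZ:
[19] ::::::
::::::
:::ZZ:
::Z:::
::Z:Z:
:::Zv:
[20] ::::::
::::::
:::ZZ:
::Z:::
::Z:Z:
:::Z:>
[21] :::::v
::::::
:::ZZ:
::Z:::
::Z:Z:
:::Z:Z
[22] ::::<Z
::::::
:::ZZ:
::Z:::
::Z:Z:
:::Z:Z
[23] ::::ZZ
::::::
:::ZZ:
::Z:::
::Z:Z:
:::Z^Z
[24] ::::ZZ
::::::
:::ZZ:
::Z:::
::Z:Z:
:::ZZ>
[25] ::::ZZ
::::::
:::ZZ:
::Z:::
::Z:Z^
:::ZZ:
[26] ::::ZZ
::::::
:::ZZ:
::Z:::
>:Z:ZZ
:::ZZ:
[27] ::::ZZ
::::::
:::ZZ:
::Z:::
Z:Z:ZZ
v::ZZ:
[28] ::::ZZ
::::::
:::ZZ:
::Z:::
Z:Z:ZZ
Z::ZZ<
[29] ::::ZZ
::::::
:::ZZ:
::Z:::
Z:Z:Z^
Z::ZZZ
[30] ::::ZZ
::::::
:::ZZ:
::Z:::
Z:Z:<:
Z::ZZZ
[31] ::::ZZ
::::::
:::ZZ:
::Z:::
Z:Z:::
Z::ZvZ
[32] ::::ZZ
::::::
:::ZZ:
::Z:::
Z:Z:::
Z::Z:>
[33] ::::ZZ
::::::
:::ZZ:
::Z:::
Z:Z::^
Z::Z::
[34] ::::ZZ
::::::
:::ZZ:
::Z:::
>:Z::Z
Z::Z::
[35] ::::ZZ
::::::
:::ZZ:
^:Z:::
::Z::Z
Z::Z::
[36] ::::ZZ
::::::
:::ZZ:
Z>Z:::
::Z::Z
Z::Z::
[37] ::::ZZ
::::::
:::ZZ:
ZZZ:::
:vZ::Z
Z::Z::
[38] ::::ZZ
::::::
:::ZZ:
ZZZ:::
<ZZ::Z
Z::Z::
[39] ::::ZZ
::::::
:::ZZ:
^ZZ:::
ZZZ::Z
Z::Z::
[40] ::::ZZ
::::::
:::ZZ:
:ZZ::<
ZZZ::Z
Z::Z::

3,5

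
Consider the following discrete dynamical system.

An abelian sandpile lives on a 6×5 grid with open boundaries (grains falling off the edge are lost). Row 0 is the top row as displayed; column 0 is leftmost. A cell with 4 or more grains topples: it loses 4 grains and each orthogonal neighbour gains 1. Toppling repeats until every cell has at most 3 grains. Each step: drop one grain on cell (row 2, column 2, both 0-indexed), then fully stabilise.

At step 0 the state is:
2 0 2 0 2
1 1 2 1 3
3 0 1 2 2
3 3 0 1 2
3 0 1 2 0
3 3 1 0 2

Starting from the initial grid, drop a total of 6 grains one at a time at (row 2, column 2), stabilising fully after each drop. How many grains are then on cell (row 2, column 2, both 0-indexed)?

t=0: 2 0 2 0 2
1 1 2 1 3
3 0 1 2 2
3 3 0 1 2
3 0 1 2 0
3 3 1 0 2
t=1: 2 0 2 0 2
1 1 2 1 3
3 0 2 2 2
3 3 0 1 2
3 0 1 2 0
3 3 1 0 2
t=2: 2 0 2 0 2
1 1 2 1 3
3 0 3 2 2
3 3 0 1 2
3 0 1 2 0
3 3 1 0 2
t=3: 2 0 2 0 2
1 1 3 1 3
3 1 0 3 2
3 3 1 1 2
3 0 1 2 0
3 3 1 0 2
t=4: 2 0 2 0 2
1 1 3 1 3
3 1 1 3 2
3 3 1 1 2
3 0 1 2 0
3 3 1 0 2
t=5: 2 0 2 0 2
1 1 3 1 3
3 1 2 3 2
3 3 1 1 2
3 0 1 2 0
3 3 1 0 2
t=6: 2 0 2 0 2
1 1 3 1 3
3 1 3 3 2
3 3 1 1 2
3 0 1 2 0
3 3 1 0 2

3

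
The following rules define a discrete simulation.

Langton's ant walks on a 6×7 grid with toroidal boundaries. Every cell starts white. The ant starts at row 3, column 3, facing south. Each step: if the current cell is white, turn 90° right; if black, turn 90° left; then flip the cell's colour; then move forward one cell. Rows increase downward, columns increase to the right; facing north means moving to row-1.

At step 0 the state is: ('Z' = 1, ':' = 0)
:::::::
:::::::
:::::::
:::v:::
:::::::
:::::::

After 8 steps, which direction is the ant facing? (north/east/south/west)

[0] :::::::
:::::::
:::::::
:::v:::
:::::::
:::::::
[1] :::::::
:::::::
:::::::
::<Z:::
:::::::
:::::::
[2] :::::::
:::::::
::^::::
::ZZ:::
:::::::
:::::::
[3] :::::::
:::::::
::Z>:::
::ZZ:::
:::::::
:::::::
[4] :::::::
:::::::
::ZZ:::
::Zv:::
:::::::
:::::::
[5] :::::::
:::::::
::ZZ:::
::Z:>::
:::::::
:::::::
[6] :::::::
:::::::
::ZZ:::
::Z:Z::
::::v::
:::::::
[7] :::::::
:::::::
::ZZ:::
::Z:Z::
:::<Z::
:::::::
[8] :::::::
:::::::
::ZZ:::
::Z^Z::
:::ZZ::
:::::::

north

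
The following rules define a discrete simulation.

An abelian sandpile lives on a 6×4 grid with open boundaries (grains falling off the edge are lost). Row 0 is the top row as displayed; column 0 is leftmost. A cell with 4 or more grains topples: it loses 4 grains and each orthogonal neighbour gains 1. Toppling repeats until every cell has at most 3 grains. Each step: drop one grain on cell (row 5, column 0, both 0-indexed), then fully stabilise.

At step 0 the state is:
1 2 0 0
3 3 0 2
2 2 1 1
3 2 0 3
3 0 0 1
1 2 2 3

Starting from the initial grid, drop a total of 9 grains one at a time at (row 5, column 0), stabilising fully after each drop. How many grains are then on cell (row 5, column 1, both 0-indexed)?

t=0: 1 2 0 0
3 3 0 2
2 2 1 1
3 2 0 3
3 0 0 1
1 2 2 3
t=1: 1 2 0 0
3 3 0 2
2 2 1 1
3 2 0 3
3 0 0 1
2 2 2 3
t=2: 1 2 0 0
3 3 0 2
2 2 1 1
3 2 0 3
3 0 0 1
3 2 2 3
t=3: 1 2 0 0
3 3 0 2
3 2 1 1
0 3 0 3
1 1 0 1
1 3 2 3
t=4: 1 2 0 0
3 3 0 2
3 2 1 1
0 3 0 3
1 1 0 1
2 3 2 3
t=5: 1 2 0 0
3 3 0 2
3 2 1 1
0 3 0 3
1 1 0 1
3 3 2 3
t=6: 1 2 0 0
3 3 0 2
3 2 1 1
0 3 0 3
2 2 0 1
1 0 3 3
t=7: 1 2 0 0
3 3 0 2
3 2 1 1
0 3 0 3
2 2 0 1
2 0 3 3
t=8: 1 2 0 0
3 3 0 2
3 2 1 1
0 3 0 3
2 2 0 1
3 0 3 3
t=9: 1 2 0 0
3 3 0 2
3 2 1 1
0 3 0 3
3 2 0 1
0 1 3 3

1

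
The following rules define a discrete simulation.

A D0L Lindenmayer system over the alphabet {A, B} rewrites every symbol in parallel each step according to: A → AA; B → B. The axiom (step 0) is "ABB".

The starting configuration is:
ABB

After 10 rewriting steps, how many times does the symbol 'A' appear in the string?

t=0: ABB
t=1: AABB
t=2: AAAABB
t=3: AAAAAAAABB
t=4: AAAAAAAAAAAAAAAABB
t=5: AAAAAAAAAAAAAAAAAAAAAAAAAAAAAAAABB
t=6: AAAAAAAAAAAAAAAAAAAAAAAAAAAAAAAAAAAAAAAAAAAAAAAAAAAAAAAAAAAAAAAABB
t=7: AAAAAAAAAAAAAAAAAAAAAAAAAAAAAAAAAAAAAAAAAAAAAAAAAAAAAAAAAA…AAAAAAAAAAAAAAAAAAAAAAAAAAAAAAAAAAAAAAAAAAAAAAAAAAAAAAAABB  (len 130)
t=8: AAAAAAAAAAAAAAAAAAAAAAAAAAAAAAAAAAAAAAAAAAAAAAAAAAAAAAAAAA…AAAAAAAAAAAAAAAAAAAAAAAAAAAAAAAAAAAAAAAAAAAAAAAAAAAAAAAABB  (len 258)
t=9: AAAAAAAAAAAAAAAAAAAAAAAAAAAAAAAAAAAAAAAAAAAAAAAAAAAAAAAAAA…AAAAAAAAAAAAAAAAAAAAAAAAAAAAAAAAAAAAAAAAAAAAAAAAAAAAAAAABB  (len 514)
t=10: AAAAAAAAAAAAAAAAAAAAAAAAAAAAAAAAAAAAAAAAAAAAAAAAAAAAAAAAAA…AAAAAAAAAAAAAAAAAAAAAAAAAAAAAAAAAAAAAAAAAAAAAAAAAAAAAAAABB  (len 1026)

1024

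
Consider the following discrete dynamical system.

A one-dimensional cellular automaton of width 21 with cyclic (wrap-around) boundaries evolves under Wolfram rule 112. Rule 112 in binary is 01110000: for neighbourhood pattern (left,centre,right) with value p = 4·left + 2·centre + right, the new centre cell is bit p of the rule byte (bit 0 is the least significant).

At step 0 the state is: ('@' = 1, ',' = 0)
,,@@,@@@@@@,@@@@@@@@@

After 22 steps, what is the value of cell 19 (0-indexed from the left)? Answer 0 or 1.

[0] ,,@@,@@@@@@,@@@@@@@@@
[1] @,,@@,,,,,@@,,,,,,,,@
[2] @@,,@@,,,,,@@,,,,,,,,
[3] ,@@,,@@,,,,,@@,,,,,,,
[4] ,,@@,,@@,,,,,@@,,,,,,
[5] ,,,@@,,@@,,,,,@@,,,,,
[6] ,,,,@@,,@@,,,,,@@,,,,
[7] ,,,,,@@,,@@,,,,,@@,,,
[8] ,,,,,,@@,,@@,,,,,@@,,
[9] ,,,,,,,@@,,@@,,,,,@@,
[10] ,,,,,,,,@@,,@@,,,,,@@
[11] @,,,,,,,,@@,,@@,,,,,@
[12] @@,,,,,,,,@@,,@@,,,,,
[13] ,@@,,,,,,,,@@,,@@,,,,
[14] ,,@@,,,,,,,,@@,,@@,,,
[15] ,,,@@,,,,,,,,@@,,@@,,
[16] ,,,,@@,,,,,,,,@@,,@@,
[17] ,,,,,@@,,,,,,,,@@,,@@
[18] @,,,,,@@,,,,,,,,@@,,@
[19] @@,,,,,@@,,,,,,,,@@,,
[20] ,@@,,,,,@@,,,,,,,,@@,
[21] ,,@@,,,,,@@,,,,,,,,@@
[22] @,,@@,,,,,@@,,,,,,,,@

0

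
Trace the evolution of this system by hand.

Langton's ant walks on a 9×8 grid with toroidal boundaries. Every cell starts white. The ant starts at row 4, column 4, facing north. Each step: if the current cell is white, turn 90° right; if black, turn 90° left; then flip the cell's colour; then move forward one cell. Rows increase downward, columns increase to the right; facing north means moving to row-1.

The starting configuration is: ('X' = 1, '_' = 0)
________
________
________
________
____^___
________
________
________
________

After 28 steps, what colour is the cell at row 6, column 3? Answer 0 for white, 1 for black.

1

gen 0: ________
________
________
________
____^___
________
________
________
________
gen 1: ________
________
________
________
____X>__
________
________
________
________
gen 2: ________
________
________
________
____XX__
_____v__
________
________
________
gen 3: ________
________
________
________
____XX__
____<X__
________
________
________
gen 4: ________
________
________
________
____^X__
____XX__
________
________
________
gen 5: ________
________
________
________
___<_X__
____XX__
________
________
________
gen 6: ________
________
________
___^____
___X_X__
____XX__
________
________
________
gen 7: ________
________
________
___X>___
___X_X__
____XX__
________
________
________
gen 8: ________
________
________
___XX___
___XvX__
____XX__
________
________
________
gen 9: ________
________
________
___XX___
___<XX__
____XX__
________
________
________
gen 10: ________
________
________
___XX___
____XX__
___vXX__
________
________
________
gen 11: ________
________
________
___XX___
____XX__
__<XXX__
________
________
________
gen 12: ________
________
________
___XX___
__^_XX__
__XXXX__
________
________
________
gen 13: ________
________
________
___XX___
__X>XX__
__XXXX__
________
________
________
gen 14: ________
________
________
___XX___
__XXXX__
__XvXX__
________
________
________
gen 15: ________
________
________
___XX___
__XXXX__
__X_>X__
________
________
________
gen 16: ________
________
________
___XX___
__XX^X__
__X__X__
________
________
________
gen 17: ________
________
________
___XX___
__X<_X__
__X__X__
________
________
________
gen 18: ________
________
________
___XX___
__X__X__
__Xv_X__
________
________
________
gen 19: ________
________
________
___XX___
__X__X__
__<X_X__
________
________
________
gen 20: ________
________
________
___XX___
__X__X__
___X_X__
__v_____
________
________
gen 21: ________
________
________
___XX___
__X__X__
___X_X__
_<X_____
________
________
gen 22: ________
________
________
___XX___
__X__X__
_^_X_X__
_XX_____
________
________
gen 23: ________
________
________
___XX___
__X__X__
_X>X_X__
_XX_____
________
________
gen 24: ________
________
________
___XX___
__X__X__
_XXX_X__
_Xv_____
________
________
gen 25: ________
________
________
___XX___
__X__X__
_XXX_X__
_X_>____
________
________
gen 26: ________
________
________
___XX___
__X__X__
_XXX_X__
_X_X____
___v____
________
gen 27: ________
________
________
___XX___
__X__X__
_XXX_X__
_X_X____
__<X____
________
gen 28: ________
________
________
___XX___
__X__X__
_XXX_X__
_X^X____
__XX____
________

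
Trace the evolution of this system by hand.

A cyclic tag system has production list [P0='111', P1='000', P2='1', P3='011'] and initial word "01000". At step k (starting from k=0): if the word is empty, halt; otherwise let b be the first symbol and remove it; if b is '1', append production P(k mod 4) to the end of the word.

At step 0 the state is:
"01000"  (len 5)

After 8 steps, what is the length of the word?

0

k=0  "01000"  (len 5)
k=1  "1000"  (len 4)
k=2  "000000"  (len 6)
k=3  "00000"  (len 5)
k=4  "0000"  (len 4)
k=5  "000"  (len 3)
k=6  "00"  (len 2)
k=7  "0"  (len 1)
k=8  (halted — word empty)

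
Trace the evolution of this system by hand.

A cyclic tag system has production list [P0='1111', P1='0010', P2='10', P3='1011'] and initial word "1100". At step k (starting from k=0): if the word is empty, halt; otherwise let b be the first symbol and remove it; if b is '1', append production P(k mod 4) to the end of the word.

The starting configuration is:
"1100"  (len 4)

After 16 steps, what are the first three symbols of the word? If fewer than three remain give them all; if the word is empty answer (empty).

001

k=0  "1100"  (len 4)
k=1  "1001111"  (len 7)
k=2  "0011110010"  (len 10)
k=3  "011110010"  (len 9)
k=4  "11110010"  (len 8)
k=5  "11100101111"  (len 11)
k=6  "11001011110010"  (len 14)
k=7  "100101111001010"  (len 15)
k=8  "001011110010101011"  (len 18)
k=9  "01011110010101011"  (len 17)
k=10  "1011110010101011"  (len 16)
k=11  "01111001010101110"  (len 17)
k=12  "1111001010101110"  (len 16)
k=13  "1110010101011101111"  (len 19)
k=14  "1100101010111011110010"  (len 22)
k=15  "10010101011101111001010"  (len 23)
k=16  "00101010111011110010101011"  (len 26)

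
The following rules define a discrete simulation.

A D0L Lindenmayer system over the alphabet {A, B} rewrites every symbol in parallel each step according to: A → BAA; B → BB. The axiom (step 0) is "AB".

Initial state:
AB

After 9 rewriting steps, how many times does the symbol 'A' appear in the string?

gen 0: AB
gen 1: BAABB
gen 2: BBBAABAABBBB
gen 3: BBBBBBBAABAABBBAABAABBBBBBBB
gen 4: BBBBBBBBBBBBBBBAABAABBBAABAABBBBBBBAABAABBBAABAABBBBBBBBBBBBBBBB
gen 5: BBBBBBBBBBBBBBBBBBBBBBBBBBBBBBBAABAABBBAABAABBBBBBBAABAABB…BAABAABBBBBBBAABAABBBAABAABBBBBBBBBBBBBBBBBBBBBBBBBBBBBBBB  (len 144)
gen 6: BBBBBBBBBBBBBBBBBBBBBBBBBBBBBBBBBBBBBBBBBBBBBBBBBBBBBBBBBB…BBBBBBBBBBBBBBBBBBBBBBBBBBBBBBBBBBBBBBBBBBBBBBBBBBBBBBBBBB  (len 320)
gen 7: BBBBBBBBBBBBBBBBBBBBBBBBBBBBBBBBBBBBBBBBBBBBBBBBBBBBBBBBBB…BBBBBBBBBBBBBBBBBBBBBBBBBBBBBBBBBBBBBBBBBBBBBBBBBBBBBBBBBB  (len 704)
gen 8: BBBBBBBBBBBBBBBBBBBBBBBBBBBBBBBBBBBBBBBBBBBBBBBBBBBBBBBBBB…BBBBBBBBBBBBBBBBBBBBBBBBBBBBBBBBBBBBBBBBBBBBBBBBBBBBBBBBBB  (len 1536)
gen 9: BBBBBBBBBBBBBBBBBBBBBBBBBBBBBBBBBBBBBBBBBBBBBBBBBBBBBBBBBB…BBBBBBBBBBBBBBBBBBBBBBBBBBBBBBBBBBBBBBBBBBBBBBBBBBBBBBBBBB  (len 3328)

512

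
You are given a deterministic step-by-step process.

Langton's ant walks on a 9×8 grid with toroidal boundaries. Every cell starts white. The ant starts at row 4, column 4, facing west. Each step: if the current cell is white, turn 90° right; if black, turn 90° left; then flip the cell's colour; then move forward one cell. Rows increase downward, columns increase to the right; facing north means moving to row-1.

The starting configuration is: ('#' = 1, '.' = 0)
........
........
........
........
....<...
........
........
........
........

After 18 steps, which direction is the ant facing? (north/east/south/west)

east

k=0  ........
........
........
........
....<...
........
........
........
........
k=1  ........
........
........
....^...
....#...
........
........
........
........
k=2  ........
........
........
....#>..
....#...
........
........
........
........
k=3  ........
........
........
....##..
....#v..
........
........
........
........
k=4  ........
........
........
....##..
....<#..
........
........
........
........
k=5  ........
........
........
....##..
.....#..
....v...
........
........
........
k=6  ........
........
........
....##..
.....#..
...<#...
........
........
........
k=7  ........
........
........
....##..
...^.#..
...##...
........
........
........
k=8  ........
........
........
....##..
...#>#..
...##...
........
........
........
k=9  ........
........
........
....##..
...###..
...#v...
........
........
........
k=10  ........
........
........
....##..
...###..
...#.>..
........
........
........
k=11  ........
........
........
....##..
...###..
...#.#..
.....v..
........
........
k=12  ........
........
........
....##..
...###..
...#.#..
....<#..
........
........
k=13  ........
........
........
....##..
...###..
...#^#..
....##..
........
........
k=14  ........
........
........
....##..
...###..
...##>..
....##..
........
........
k=15  ........
........
........
....##..
...##^..
...##...
....##..
........
........
k=16  ........
........
........
....##..
...#<...
...##...
....##..
........
........
k=17  ........
........
........
....##..
...#....
...#v...
....##..
........
........
k=18  ........
........
........
....##..
...#....
...#.>..
....##..
........
........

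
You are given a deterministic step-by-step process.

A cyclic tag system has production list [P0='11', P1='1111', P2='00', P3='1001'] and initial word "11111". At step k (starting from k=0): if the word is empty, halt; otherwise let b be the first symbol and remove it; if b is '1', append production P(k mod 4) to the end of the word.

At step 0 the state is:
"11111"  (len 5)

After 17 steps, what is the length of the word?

26

0) "11111"  (len 5)
1) "111111"  (len 6)
2) "111111111"  (len 9)
3) "1111111100"  (len 10)
4) "1111111001001"  (len 13)
5) "11111100100111"  (len 14)
6) "11111001001111111"  (len 17)
7) "111100100111111100"  (len 18)
8) "111001001111111001001"  (len 21)
9) "1100100111111100100111"  (len 22)
10) "1001001111111001001111111"  (len 25)
11) "00100111111100100111111100"  (len 26)
12) "0100111111100100111111100"  (len 25)
13) "100111111100100111111100"  (len 24)
14) "001111111001001111111001111"  (len 27)
15) "01111111001001111111001111"  (len 26)
16) "1111111001001111111001111"  (len 25)
17) "11111100100111111100111111"  (len 26)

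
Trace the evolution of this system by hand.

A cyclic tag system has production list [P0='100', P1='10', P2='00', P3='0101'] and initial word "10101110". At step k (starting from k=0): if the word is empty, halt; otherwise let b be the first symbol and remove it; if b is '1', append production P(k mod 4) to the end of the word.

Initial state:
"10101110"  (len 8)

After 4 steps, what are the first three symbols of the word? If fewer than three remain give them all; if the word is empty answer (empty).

gen 0: "10101110"  (len 8)
gen 1: "0101110100"  (len 10)
gen 2: "101110100"  (len 9)
gen 3: "0111010000"  (len 10)
gen 4: "111010000"  (len 9)

111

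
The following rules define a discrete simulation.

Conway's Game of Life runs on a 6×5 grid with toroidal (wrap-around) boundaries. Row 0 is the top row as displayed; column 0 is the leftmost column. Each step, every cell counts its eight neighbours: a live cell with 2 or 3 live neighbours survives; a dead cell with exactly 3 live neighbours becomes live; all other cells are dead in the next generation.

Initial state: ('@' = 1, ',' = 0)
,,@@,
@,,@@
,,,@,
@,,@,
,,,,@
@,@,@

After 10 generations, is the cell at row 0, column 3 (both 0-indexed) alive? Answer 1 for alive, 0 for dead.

0

t=0: ,,@@,
@,,@@
,,,@,
@,,@,
,,,,@
@,@,@
t=1: ,,@,,
,,,,,
@,@@,
,,,@,
,@,,,
@@@,@
t=2: @,@@,
,@@@,
,,@@@
,@,@@
,@,@@
@,@@,
t=3: @,,,,
@,,,,
,,,,,
,@,,,
,@,,,
@,,,,
t=4: @@,,@
,,,,,
,,,,,
,,,,,
@@,,,
@@,,,
t=5: ,@,,@
@,,,,
,,,,,
,,,,,
@@,,,
,,@,,
t=6: @@,,,
@,,,,
,,,,,
,,,,,
,@,,,
,,@,,
t=7: @@,,,
@@,,,
,,,,,
,,,,,
,,,,,
@,@,,
t=8: ,,@,@
@@,,,
,,,,,
,,,,,
,,,,,
@,,,,
t=9: ,,,,@
@@,,,
,,,,,
,,,,,
,,,,,
,,,,,
t=10: @,,,,
@,,,,
,,,,,
,,,,,
,,,,,
,,,,,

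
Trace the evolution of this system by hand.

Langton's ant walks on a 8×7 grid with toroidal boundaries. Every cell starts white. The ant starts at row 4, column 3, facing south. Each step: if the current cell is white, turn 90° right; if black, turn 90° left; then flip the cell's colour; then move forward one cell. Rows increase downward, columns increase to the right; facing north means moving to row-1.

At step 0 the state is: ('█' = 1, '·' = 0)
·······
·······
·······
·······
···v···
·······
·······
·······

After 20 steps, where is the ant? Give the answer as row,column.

2,5

k=0  ·······
·······
·······
·······
···v···
·······
·······
·······
k=1  ·······
·······
·······
·······
··<█···
·······
·······
·······
k=2  ·······
·······
·······
··^····
··██···
·······
·······
·······
k=3  ·······
·······
·······
··█>···
··██···
·······
·······
·······
k=4  ·······
·······
·······
··██···
··█v···
·······
·······
·······
k=5  ·······
·······
·······
··██···
··█·>··
·······
·······
·······
k=6  ·······
·······
·······
··██···
··█·█··
····v··
·······
·······
k=7  ·······
·······
·······
··██···
··█·█··
···<█··
·······
·······
k=8  ·······
·······
·······
··██···
··█^█··
···██··
·······
·······
k=9  ·······
·······
·······
··██···
··██>··
···██··
·······
·······
k=10  ·······
·······
·······
··██^··
··██···
···██··
·······
·······
k=11  ·······
·······
·······
··███>·
··██···
···██··
·······
·······
k=12  ·······
·······
·······
··████·
··██·v·
···██··
·······
·······
k=13  ·······
·······
·······
··████·
··██<█·
···██··
·······
·······
k=14  ·······
·······
·······
··██^█·
··████·
···██··
·······
·······
k=15  ·······
·······
·······
··█<·█·
··████·
···██··
·······
·······
k=16  ·······
·······
·······
··█··█·
··█v██·
···██··
·······
·······
k=17  ·······
·······
·······
··█··█·
··█·>█·
···██··
·······
·······
k=18  ·······
·······
·······
··█·^█·
··█··█·
···██··
·······
·······
k=19  ·······
·······
·······
··█·█>·
··█··█·
···██··
·······
·······
k=20  ·······
·······
·····^·
··█·█··
··█··█·
···██··
·······
·······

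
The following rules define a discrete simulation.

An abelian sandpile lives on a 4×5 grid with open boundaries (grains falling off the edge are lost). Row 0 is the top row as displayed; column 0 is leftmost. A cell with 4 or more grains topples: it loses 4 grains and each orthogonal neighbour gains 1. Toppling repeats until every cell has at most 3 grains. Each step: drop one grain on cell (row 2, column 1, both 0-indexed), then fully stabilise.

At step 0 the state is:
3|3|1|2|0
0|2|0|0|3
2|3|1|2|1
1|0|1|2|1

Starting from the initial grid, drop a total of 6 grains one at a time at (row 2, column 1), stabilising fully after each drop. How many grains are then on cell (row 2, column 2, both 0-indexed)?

3

k=0  3|3|1|2|0
0|2|0|0|3
2|3|1|2|1
1|0|1|2|1
k=1  3|3|1|2|0
0|3|0|0|3
3|0|2|2|1
1|1|1|2|1
k=2  3|3|1|2|0
0|3|0|0|3
3|1|2|2|1
1|1|1|2|1
k=3  3|3|1|2|0
0|3|0|0|3
3|2|2|2|1
1|1|1|2|1
k=4  3|3|1|2|0
0|3|0|0|3
3|3|2|2|1
1|1|1|2|1
k=5  0|1|2|2|0
3|1|1|0|3
0|2|3|2|1
2|2|1|2|1
k=6  0|1|2|2|0
3|1|1|0|3
0|3|3|2|1
2|2|1|2|1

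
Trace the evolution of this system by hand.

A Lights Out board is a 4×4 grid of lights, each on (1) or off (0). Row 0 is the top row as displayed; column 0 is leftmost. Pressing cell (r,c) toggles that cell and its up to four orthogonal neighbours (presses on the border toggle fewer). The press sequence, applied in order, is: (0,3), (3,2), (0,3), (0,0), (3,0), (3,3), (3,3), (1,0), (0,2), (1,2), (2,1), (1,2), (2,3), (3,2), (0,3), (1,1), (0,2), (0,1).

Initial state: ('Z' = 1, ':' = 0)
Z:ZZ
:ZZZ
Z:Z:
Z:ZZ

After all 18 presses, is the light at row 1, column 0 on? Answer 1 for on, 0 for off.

t=0: Z:ZZ
:ZZZ
Z:Z:
Z:ZZ
t=1: Z:::
:ZZ:
Z:Z:
Z:ZZ
t=2: Z:::
:ZZ:
Z:::
ZZ::
t=3: Z:ZZ
:ZZZ
Z:::
ZZ::
t=4: :ZZZ
ZZZZ
Z:::
ZZ::
t=5: :ZZZ
ZZZZ
::::
::::
t=6: :ZZZ
ZZZZ
:::Z
::ZZ
t=7: :ZZZ
ZZZZ
::::
::::
t=8: ZZZZ
::ZZ
Z:::
::::
t=9: Z:::
:::Z
Z:::
::::
t=10: Z:Z:
:ZZ:
Z:Z:
::::
t=11: Z:Z:
::Z:
:Z::
:Z::
t=12: Z:::
:Z:Z
:ZZ:
:Z::
t=13: Z:::
:Z::
:Z:Z
:Z:Z
t=14: Z:::
:Z::
:ZZZ
::Z:
t=15: Z:ZZ
:Z:Z
:ZZZ
::Z:
t=16: ZZZZ
Z:ZZ
::ZZ
::Z:
t=17: Z:::
Z::Z
::ZZ
::Z:
t=18: :ZZ:
ZZ:Z
::ZZ
::Z:

1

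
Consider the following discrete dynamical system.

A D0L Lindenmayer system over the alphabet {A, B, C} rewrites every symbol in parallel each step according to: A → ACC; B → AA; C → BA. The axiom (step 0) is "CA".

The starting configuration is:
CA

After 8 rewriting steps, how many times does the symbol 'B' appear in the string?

420

t=0: CA
t=1: BAACC
t=2: AAACCACCBABA
t=3: ACCACCACCBABAACCBABAAAACCAAACC
t=4: ACCBABAACCBABAACCBABAAAACCAAACCACCBABAAAACCAAACCACCACCACCBABAACCACCACCBABA
t=5: ACCBABAAAACCAAACCACCBABAAAACCAAACCACCBABAAAACCAAACCACCACCA…ABAACCBABAACCBABAAAACCAAACCACCBABAACCBABAACCBABAAAACCAAACC  (len 182)
t=6: ACCBABAAAACCAAACCACCACCACCBABAACCACCACCBABAACCBABAAAACCAAA…CBABAAAACCAAACCACCBABAAAACCAAACCACCACCACCBABAACCACCACCBABA  (len 450)
t=7: ACCBABAAAACCAAACCACCACCACCBABAACCACCACCBABAACCBABAACCBABAA…ABAACCBABAACCBABAAAACCAAACCACCBABAACCBABAACCBABAAAACCAAACC  (len 1110)
t=8: ACCBABAAAACCAAACCACCACCACCBABAACCACCACCBABAACCBABAACCBABAA…CBABAAAACCAAACCACCBABAAAACCAAACCACCACCACCBABAACCACCACCBABA  (len 2738)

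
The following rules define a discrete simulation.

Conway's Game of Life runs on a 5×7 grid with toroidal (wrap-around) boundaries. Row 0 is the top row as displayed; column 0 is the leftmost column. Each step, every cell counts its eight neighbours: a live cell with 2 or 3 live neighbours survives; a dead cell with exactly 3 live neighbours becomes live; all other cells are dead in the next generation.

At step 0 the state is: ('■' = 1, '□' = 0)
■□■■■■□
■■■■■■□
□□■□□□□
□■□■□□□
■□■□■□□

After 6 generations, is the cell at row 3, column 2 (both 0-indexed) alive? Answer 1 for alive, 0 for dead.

0) ■□■■■■□
■■■■■■□
□□■□□□□
□■□■□□□
■□■□■□□
1) ■□□□□□□
■□□□□■□
■□□□□□□
□■□■□□□
■□□□□■■
2) ■■□□□■□
■■□□□□□
■■□□□□■
□■□□□□□
■■□□□□■
3) □□■□□□□
□□■□□□□
□□■□□□■
□□■□□□□
□□■□□□■
4) □■■■□□□
□■■■□□□
□■■■□□□
□■■■□□□
□■■■□□□
5) ■□□□■□□
■□□□■□□
■□□□■□□
■□□□■□□
■□□□■□□
6) ■■□■■■■
■■□■■■■
■■□■■■■
■■□■■■■
■■□■■■■

0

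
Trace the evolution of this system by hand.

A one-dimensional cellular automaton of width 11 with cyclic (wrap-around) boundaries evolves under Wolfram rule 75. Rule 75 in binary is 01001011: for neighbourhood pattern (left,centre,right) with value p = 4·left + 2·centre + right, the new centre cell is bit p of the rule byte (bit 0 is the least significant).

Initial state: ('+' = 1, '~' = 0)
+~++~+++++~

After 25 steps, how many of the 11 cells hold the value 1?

0) +~++~+++++~
1) ~~++~+~~~+~
2) ++++~~~++~~
3) +~~+~++++~+
4) +~+~~+~~+~+
5) +~~~+~~+~~+
6) +~++~~+~~++
7) +~++~+~~++~
8) ~~++~~~+++~
9) ++++~+++~+~
10) +~~+~+~+~~~
11) ~~+~~~~~~++
12) ~+~~+++++++
13) ~~~++~~~~~+
14) ~++++~++++~
15) ++~~+~+~~+~
16) ++~+~~~~+~~
17) ++~~~+++~~+
18) ~+~+++~+~++
19) ~~~+~+~~~++
20) ~++~~~~++++
21) ~++~++++~~+
22) ~++~+~~+~+~
23) +++~~~+~~~~
24) +~+~++~~+++
25) +~~~++~++~~

5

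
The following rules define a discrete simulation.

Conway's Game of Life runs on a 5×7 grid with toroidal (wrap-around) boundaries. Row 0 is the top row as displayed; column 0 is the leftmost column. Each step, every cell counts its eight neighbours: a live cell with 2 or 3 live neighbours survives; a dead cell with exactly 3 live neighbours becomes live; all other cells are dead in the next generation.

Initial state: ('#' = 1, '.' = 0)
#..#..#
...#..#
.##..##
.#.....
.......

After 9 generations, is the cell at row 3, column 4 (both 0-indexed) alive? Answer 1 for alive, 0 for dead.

0

gen 0: #..#..#
...#..#
.##..##
.#.....
.......
gen 1: #.....#
.#.##..
.##..##
###....
#......
gen 2: ##....#
.#.##..
....###
..#....
.......
gen 3: ###....
.####..
..#.##.
.....#.
##.....
gen 4: .......
#...##.
.##..#.
.#..###
#.#...#
gen 5: ##...#.
.#..###
.###...
...##..
##....#
gen 6: ..#.#..
...####
##.....
...##..
.##.###
gen 7: ###....
#######
#.#...#
...##.#
.##....
gen 8: ....##.
....##.
.......
...#.##
.......
gen 9: ....##.
....##.
......#
.......
......#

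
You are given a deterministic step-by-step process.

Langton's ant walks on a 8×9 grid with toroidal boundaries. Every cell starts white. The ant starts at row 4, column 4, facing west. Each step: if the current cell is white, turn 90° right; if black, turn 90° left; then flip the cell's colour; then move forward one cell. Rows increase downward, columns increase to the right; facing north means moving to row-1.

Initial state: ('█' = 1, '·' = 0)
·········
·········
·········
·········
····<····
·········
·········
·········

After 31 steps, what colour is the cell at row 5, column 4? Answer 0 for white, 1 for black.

0) ·········
·········
·········
·········
····<····
·········
·········
·········
1) ·········
·········
·········
····^····
····█····
·········
·········
·········
2) ·········
·········
·········
····█>···
····█····
·········
·········
·········
3) ·········
·········
·········
····██···
····█v···
·········
·········
·········
4) ·········
·········
·········
····██···
····<█···
·········
·········
·········
5) ·········
·········
·········
····██···
·····█···
····v····
·········
·········
6) ·········
·········
·········
····██···
·····█···
···<█····
·········
·········
7) ·········
·········
·········
····██···
···^·█···
···██····
·········
·········
8) ·········
·········
·········
····██···
···█>█···
···██····
·········
·········
9) ·········
·········
·········
····██···
···███···
···█v····
·········
·········
10) ·········
·········
·········
····██···
···███···
···█·>···
·········
·········
11) ·········
·········
·········
····██···
···███···
···█·█···
·····v···
·········
12) ·········
·········
·········
····██···
···███···
···█·█···
····<█···
·········
13) ·········
·········
·········
····██···
···███···
···█^█···
····██···
·········
14) ·········
·········
·········
····██···
···███···
···██>···
····██···
·········
15) ·········
·········
·········
····██···
···██^···
···██····
····██···
·········
16) ·········
·········
·········
····██···
···█<····
···██····
····██···
·········
17) ·········
·········
·········
····██···
···█·····
···█v····
····██···
·········
18) ·········
·········
·········
····██···
···█·····
···█·>···
····██···
·········
19) ·········
·········
·········
····██···
···█·····
···█·█···
····█v···
·········
20) ·········
·········
·········
····██···
···█·····
···█·█···
····█·>··
·········
21) ·········
·········
·········
····██···
···█·····
···█·█···
····█·█··
······v··
22) ·········
·········
·········
····██···
···█·····
···█·█···
····█·█··
·····<█··
23) ·········
·········
·········
····██···
···█·····
···█·█···
····█^█··
·····██··
24) ·········
·········
·········
····██···
···█·····
···█·█···
····██>··
·····██··
25) ·········
·········
·········
····██···
···█·····
···█·█^··
····██···
·····██··
26) ·········
·········
·········
····██···
···█·····
···█·██>·
····██···
·····██··
27) ·········
·········
·········
····██···
···█·····
···█·███·
····██·v·
·····██··
28) ·········
·········
·········
····██···
···█·····
···█·███·
····██<█·
·····██··
29) ·········
·········
·········
····██···
···█·····
···█·█^█·
····████·
·····██··
30) ·········
·········
·········
····██···
···█·····
···█·<·█·
····████·
·····██··
31) ·········
·········
·········
····██···
···█·····
···█···█·
····█v██·
·····██··

0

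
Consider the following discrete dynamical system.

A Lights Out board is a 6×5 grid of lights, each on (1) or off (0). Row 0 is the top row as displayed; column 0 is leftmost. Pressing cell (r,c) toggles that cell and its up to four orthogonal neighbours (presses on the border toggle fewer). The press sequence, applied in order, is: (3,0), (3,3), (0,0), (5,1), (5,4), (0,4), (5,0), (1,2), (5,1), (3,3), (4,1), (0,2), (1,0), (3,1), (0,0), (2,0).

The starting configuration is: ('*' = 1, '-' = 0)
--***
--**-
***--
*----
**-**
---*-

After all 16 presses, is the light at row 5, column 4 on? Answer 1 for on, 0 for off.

gen 0: --***
--**-
***--
*----
**-**
---*-
gen 1: --***
--**-
-**--
-*---
-*-**
---*-
gen 2: --***
--**-
-***-
-****
-*--*
---*-
gen 3: *****
*-**-
-***-
-****
-*--*
---*-
gen 4: *****
*-**-
-***-
-****
----*
****-
gen 5: *****
*-**-
-***-
-****
-----
***-*
gen 6: ***--
*-***
-***-
-****
-----
***-*
gen 7: ***--
*-***
-***-
-****
*----
--*-*
gen 8: **---
**--*
-*-*-
-****
*----
--*-*
gen 9: **---
**--*
-*-*-
-****
**---
**--*
gen 10: **---
**--*
-*---
-*---
**-*-
**--*
gen 11: **---
**--*
-*---
-----
--**-
*---*
gen 12: *-**-
***-*
-*---
-----
--**-
*---*
gen 13: --**-
--*-*
**---
-----
--**-
*---*
gen 14: --**-
--*-*
*----
***--
-***-
*---*
gen 15: ****-
*-*-*
*----
***--
-***-
*---*
gen 16: ****-
--*-*
-*---
-**--
-***-
*---*

1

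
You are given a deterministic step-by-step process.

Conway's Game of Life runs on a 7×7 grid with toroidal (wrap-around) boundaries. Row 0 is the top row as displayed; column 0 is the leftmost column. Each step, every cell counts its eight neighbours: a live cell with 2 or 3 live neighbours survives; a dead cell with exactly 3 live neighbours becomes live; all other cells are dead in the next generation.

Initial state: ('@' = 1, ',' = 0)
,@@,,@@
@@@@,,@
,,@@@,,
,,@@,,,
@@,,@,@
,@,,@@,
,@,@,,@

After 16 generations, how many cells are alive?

6

t=0: ,@@,,@@
@@@@,,@
,,@@@,,
,,@@,,,
@@,,@,@
,@,,@@,
,@,@,,@
t=1: ,,,,@@,
,,,,,,@
@,,,@,,
@,,,,@,
@@,,@,@
,@,@@,,
,@,@,,@
t=2: @,,,@@@
,,,,@,@
@,,,,@,
,,,,@@,
,@@@@,@
,@,@@,@
@,,@,,,
t=3: @,,@@,,
,,,,@,,
,,,,,,,
@@@,,,,
,@,,,,@
,@,,,,@
,@@@,,,
t=4: ,@,,@,,
,,,@@,,
,@,,,,,
@@@,,,,
,,,,,,@
,@,,,,,
,@,@@,,
t=5: ,,,,,@,
,,@@@,,
@@,@,,,
@@@,,,,
,,@,,,,
@,@,,,,
@@,@@,,
t=6: ,@,,,@,
,@@@@,,
@,,,@,,
@,,@,,,
@,@@,,,
@,@,,,,
@@@@@,@
t=7: ,,,,,@@
@@@@@@,
@,,,@,,
@,@@@,@
@,@@,,@
,,,,@,,
,,,@@@@
t=8: ,@,,,,,
@@@@,,,
,,,,,,,
,,@,@,,
@,@,,,@
@,@,,,,
,,,@,,@
t=9: ,@,@,,,
@@@,,,,
,,,,,,,
,@,@,,,
@,@,,,@
@,@@,,,
@@@,,,,
t=10: ,,,@,,,
@@@,,,,
@,,,,,,
@@@,,,,
@,,,,,@
,,,@,,,
@,,,,,,
t=11: @,@,,,,
@@@,,,,
,,,,,,@
,,,,,,,
@,@,,,@
@,,,,,@
,,,,,,,
t=12: @,@,,,,
@,@,,,@
@@,,,,,
@,,,,,@
@@,,,,@
@@,,,,@
@@,,,,@
t=13: ,,@,,,,
,,@,,,@
,,,,,,,
,,,,,,,
,,,,,@,
,,@,,@,
,,@,,,,
t=14: ,@@@,,,
,,,,,,,
,,,,,,,
,,,,,,,
,,,,,,,
,,,,,,,
,@@@,,,
t=15: ,@,@,,,
,,@,,,,
,,,,,,,
,,,,,,,
,,,,,,,
,,@,,,,
,@,@,,,
t=16: ,@,@,,,
,,@,,,,
,,,,,,,
,,,,,,,
,,,,,,,
,,@,,,,
,@,@,,,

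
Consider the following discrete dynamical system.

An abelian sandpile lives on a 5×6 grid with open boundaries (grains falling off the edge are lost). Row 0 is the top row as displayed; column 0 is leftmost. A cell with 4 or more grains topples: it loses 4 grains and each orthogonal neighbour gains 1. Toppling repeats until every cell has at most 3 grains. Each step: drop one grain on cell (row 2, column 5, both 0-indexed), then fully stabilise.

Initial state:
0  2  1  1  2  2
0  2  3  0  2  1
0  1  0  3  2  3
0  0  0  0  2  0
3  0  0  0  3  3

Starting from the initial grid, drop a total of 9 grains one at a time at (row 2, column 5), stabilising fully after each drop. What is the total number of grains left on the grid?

41

gen 0: 0  2  1  1  2  2
0  2  3  0  2  1
0  1  0  3  2  3
0  0  0  0  2  0
3  0  0  0  3  3
gen 1: 0  2  1  1  2  2
0  2  3  0  2  2
0  1  0  3  3  0
0  0  0  0  2  1
3  0  0  0  3  3
gen 2: 0  2  1  1  2  2
0  2  3  0  2  2
0  1  0  3  3  1
0  0  0  0  2  1
3  0  0  0  3  3
gen 3: 0  2  1  1  2  2
0  2  3  0  2  2
0  1  0  3  3  2
0  0  0  0  2  1
3  0  0  0  3  3
gen 4: 0  2  1  1  2  2
0  2  3  0  2  2
0  1  0  3  3  3
0  0  0  0  2  1
3  0  0  0  3  3
gen 5: 0  2  1  1  2  2
0  2  3  1  3  3
0  1  1  0  1  1
0  0  0  1  3  2
3  0  0  0  3  3
gen 6: 0  2  1  1  2  2
0  2  3  1  3  3
0  1  1  0  1  2
0  0  0  1  3  2
3  0  0  0  3  3
gen 7: 0  2  1  1  2  2
0  2  3  1  3  3
0  1  1  0  1  3
0  0  0  1  3  2
3  0  0  0  3  3
gen 8: 0  2  1  1  3  3
0  2  3  2  0  1
0  1  1  0  3  1
0  0  0  1  3  3
3  0  0  0  3  3
gen 9: 0  2  1  1  3  3
0  2  3  2  0  1
0  1  1  0  3  2
0  0  0  1  3  3
3  0  0  0  3  3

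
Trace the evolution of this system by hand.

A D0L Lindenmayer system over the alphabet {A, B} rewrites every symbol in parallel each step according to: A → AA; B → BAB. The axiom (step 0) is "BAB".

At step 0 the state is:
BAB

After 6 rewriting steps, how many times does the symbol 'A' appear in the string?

448

0) BAB
1) BABAABAB
2) BABAABABAAAABABAABAB
3) BABAABABAAAABABAABABAAAAAAAABABAABABAAAABABAABAB
4) BABAABABAAAABABAABABAAAAAAAABABAABABAAAABABAABABAAAAAAAAAAAAAAAABABAABABAAAABABAABABAAAAAAAABABAABABAAAABABAABAB
5) BABAABABAAAABABAABABAAAAAAAABABAABABAAAABABAABABAAAAAAAAAA…AAAAAAAAAABABAABABAAAABABAABABAAAAAAAABABAABABAAAABABAABAB  (len 256)
6) BABAABABAAAABABAABABAAAAAAAABABAABABAAAABABAABABAAAAAAAAAA…AAAAAAAAAABABAABABAAAABABAABABAAAAAAAABABAABABAAAABABAABAB  (len 576)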